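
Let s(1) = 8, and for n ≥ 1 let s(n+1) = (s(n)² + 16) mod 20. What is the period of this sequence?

Listing terms: s(1) = 8,  s(2) = 0,  s(3) = 16,  s(4) = 12,  s(5) = 0.
Since s(5) = s(2) = 0, the sequence is eventually periodic: after a pre-period of length 1 it cycles with period 3.

3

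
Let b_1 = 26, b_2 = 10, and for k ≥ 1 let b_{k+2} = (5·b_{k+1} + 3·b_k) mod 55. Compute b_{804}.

10

Listing terms: b_1 = 26, b_2 = 10, b_3 = 18, b_4 = 10, b_5 = 49, b_6 = 0, b_7 = 37, b_8 = 20, b_9 = 46, b_{10} = 15, b_{11} = 48, b_{12} = 10, b_{13} = 29, b_{14} = 10, b_{15} = 27, b_{16} = 0, b_{17} = 26, b_{18} = 20, b_{19} = 13, b_{20} = 15, b_{21} = 4, b_{22} = 10, b_{23} = 7, b_{24} = 10, b_{25} = 16, b_{26} = 0, b_{27} = 48, b_{28} = 20, b_{29} = 24, b_{30} = 15, b_{31} = 37, b_{32} = 10, b_{33} = 51, b_{34} = 10, b_{35} = 38, b_{36} = 0, b_{37} = 4, b_{38} = 20, b_{39} = 2, b_{40} = 15, b_{41} = 26, b_{42} = 10.
Since (b_{41}, b_{42}) = (b_1, b_2) = (26, 10) (two consecutive terms determine the rest), the sequence is periodic with period 40.
So b_{804} = b_{1 + ((804-1) mod 40)} = b_4 = 10.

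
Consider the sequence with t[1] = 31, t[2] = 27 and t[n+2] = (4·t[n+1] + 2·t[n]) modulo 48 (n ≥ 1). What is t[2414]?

Computing terms: t[1] = 31,  t[2] = 27,  t[3] = 26,  t[4] = 14,  t[5] = 12,  t[6] = 28,  t[7] = 40,  t[8] = 24,  t[9] = 32,  t[10] = 32,  t[11] = 0,  t[12] = 16,  t[13] = 16,  t[14] = 0,  t[15] = 32,  t[16] = 32.
Since (t[15], t[16]) = (t[9], t[10]) = (32, 32) (two consecutive terms determine the rest), the sequence is eventually periodic: after a pre-period of length 8 it cycles with period 6.
For n ≥ 9, t[n] depends only on (n - 9) mod 6. (2414 - 9) mod 6 = 5, so t[2414] = t[14] = 0.

0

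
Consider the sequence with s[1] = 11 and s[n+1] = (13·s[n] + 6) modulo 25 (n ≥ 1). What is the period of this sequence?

20

We have s[1] = 11,  s[2] = 24,  s[3] = 18,  s[4] = 15,  s[5] = 1,  s[6] = 19,  s[7] = 3,  s[8] = 20,  s[9] = 16,  s[10] = 14,  s[11] = 13,  s[12] = 0,  s[13] = 6,  s[14] = 9,  s[15] = 23,  s[16] = 5,  s[17] = 21,  s[18] = 4,  s[19] = 8,  s[20] = 10,  s[21] = 11.
The sequence repeats with period 20.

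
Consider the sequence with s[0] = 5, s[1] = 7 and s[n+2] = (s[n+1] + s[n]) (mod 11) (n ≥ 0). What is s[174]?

9

Computing terms: s[0] = 5; s[1] = 7; s[2] = 1; s[3] = 8; s[4] = 9; s[5] = 6; s[6] = 4; s[7] = 10; s[8] = 3; s[9] = 2; s[10] = 5; s[11] = 7.
The sequence repeats with period 10.
(174 - 0) mod 10 = 4, so s[174] = s[4] = 9.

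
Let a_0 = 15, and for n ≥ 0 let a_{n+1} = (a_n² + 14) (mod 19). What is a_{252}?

Computing terms: a_0 = 15, a_1 = 11, a_2 = 2, a_3 = 18, a_4 = 15.
The sequence repeats with period 4.
So a_{252} = a_{0 + ((252-0) mod 4)} = a_0 = 15.

15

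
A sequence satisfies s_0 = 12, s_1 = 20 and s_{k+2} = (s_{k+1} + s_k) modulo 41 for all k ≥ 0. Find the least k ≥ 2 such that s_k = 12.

12

We have s_0 = 12; s_1 = 20; s_2 = 32; s_3 = 11; s_4 = 2; s_5 = 13; s_6 = 15; s_7 = 28; s_8 = 2; s_9 = 30; s_{10} = 32; s_{11} = 21; s_{12} = 12; s_{13} = 33; s_{14} = 4; s_{15} = 37; s_{16} = 0; s_{17} = 37; s_{18} = 37; s_{19} = 33; s_{20} = 29; s_{21} = 21; s_{22} = 9; s_{23} = 30; s_{24} = 39; s_{25} = 28; s_{26} = 26; s_{27} = 13; s_{28} = 39; s_{29} = 11; s_{30} = 9; s_{31} = 20; s_{32} = 29; s_{33} = 8; s_{34} = 37; s_{35} = 4; s_{36} = 0; s_{37} = 4; s_{38} = 4; s_{39} = 8; s_{40} = 12; s_{41} = 20.
Since (s_{40}, s_{41}) = (s_0, s_1) = (12, 20) (two consecutive terms determine the rest), the sequence is periodic with period 40.
The value 12 first appears (with k ≥ 2) at s_{12}.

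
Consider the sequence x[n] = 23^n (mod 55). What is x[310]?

x[0] = 1; x[1] = 23; x[2] = 34; x[3] = 12; x[4] = 1.
Since x[4] = x[0] = 1, the sequence is periodic with period 4.
So x[310] = x[0 + ((310-0) mod 4)] = x[2] = 34.

34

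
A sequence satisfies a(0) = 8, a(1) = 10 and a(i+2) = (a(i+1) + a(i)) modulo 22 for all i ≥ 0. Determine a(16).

10

a(0) = 8; a(1) = 10; a(2) = 18; a(3) = 6; a(4) = 2; a(5) = 8; a(6) = 10.
The sequence repeats with period 5.
So a(16) = a(0 + ((16-0) mod 5)) = a(1) = 10.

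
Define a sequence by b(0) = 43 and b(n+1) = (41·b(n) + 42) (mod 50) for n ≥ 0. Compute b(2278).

19

We have b(0) = 43, b(1) = 5, b(2) = 47, b(3) = 19, b(4) = 21, b(5) = 3, b(6) = 15, b(7) = 7, b(8) = 29, b(9) = 31, b(10) = 13, b(11) = 25, b(12) = 17, b(13) = 39, b(14) = 41, b(15) = 23, b(16) = 35, b(17) = 27, b(18) = 49, b(19) = 1, b(20) = 33, b(21) = 45, b(22) = 37, b(23) = 9, b(24) = 11, b(25) = 43.
Since b(25) = b(0) = 43, the sequence is periodic with period 25.
(2278 - 0) mod 25 = 3, so b(2278) = b(3) = 19.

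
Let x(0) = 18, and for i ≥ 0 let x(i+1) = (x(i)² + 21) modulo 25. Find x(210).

We have x(0) = 18; x(1) = 20; x(2) = 21; x(3) = 12; x(4) = 15; x(5) = 21.
Since x(5) = x(2) = 21, the sequence is eventually periodic: after a pre-period of length 2 it cycles with period 3.
For i ≥ 2, x(i) depends only on (i - 2) mod 3. (210 - 2) mod 3 = 1, so x(210) = x(3) = 12.

12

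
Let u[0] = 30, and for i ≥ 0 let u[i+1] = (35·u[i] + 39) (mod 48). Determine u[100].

6

Listing terms: u[0] = 30; u[1] = 33; u[2] = 42; u[3] = 21; u[4] = 6; u[5] = 9; u[6] = 18; u[7] = 45; u[8] = 30.
Since u[8] = u[0] = 30, the sequence is periodic with period 8.
(100 - 0) mod 8 = 4, so u[100] = u[4] = 6.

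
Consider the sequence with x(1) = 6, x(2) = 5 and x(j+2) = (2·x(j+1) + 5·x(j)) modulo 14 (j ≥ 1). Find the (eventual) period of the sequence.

We have x(1) = 6,  x(2) = 5,  x(3) = 12,  x(4) = 7,  x(5) = 4,  x(6) = 1,  x(7) = 8,  x(8) = 7,  x(9) = 12,  x(10) = 3,  x(11) = 10,  x(12) = 7,  x(13) = 8,  x(14) = 9,  x(15) = 2,  x(16) = 7,  x(17) = 10,  x(18) = 13,  x(19) = 6,  x(20) = 7,  x(21) = 2,  x(22) = 11,  x(23) = 4,  x(24) = 7,  x(25) = 6,  x(26) = 5.
The sequence repeats with period 24.

24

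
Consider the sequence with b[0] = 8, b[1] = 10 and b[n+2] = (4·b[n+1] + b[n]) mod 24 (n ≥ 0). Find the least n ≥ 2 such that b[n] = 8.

We have b[0] = 8,  b[1] = 10,  b[2] = 0,  b[3] = 10,  b[4] = 16,  b[5] = 2,  b[6] = 0,  b[7] = 2,  b[8] = 8,  b[9] = 10.
The sequence repeats with period 8.
The value 8 next appears (with n ≥ 2) at b[8].

8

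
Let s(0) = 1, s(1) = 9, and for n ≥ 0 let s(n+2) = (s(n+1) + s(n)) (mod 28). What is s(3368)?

6

We have s(0) = 1; s(1) = 9; s(2) = 10; s(3) = 19; s(4) = 1; s(5) = 20; s(6) = 21; s(7) = 13; s(8) = 6; s(9) = 19; s(10) = 25; s(11) = 16; s(12) = 13; s(13) = 1; s(14) = 14; s(15) = 15; s(16) = 1; s(17) = 16; s(18) = 17; s(19) = 5; s(20) = 22; s(21) = 27; s(22) = 21; s(23) = 20; s(24) = 13; s(25) = 5; s(26) = 18; s(27) = 23; s(28) = 13; s(29) = 8; s(30) = 21; s(31) = 1; s(32) = 22; s(33) = 23; s(34) = 17; s(35) = 12; s(36) = 1; s(37) = 13; s(38) = 14; s(39) = 27; s(40) = 13; s(41) = 12; s(42) = 25; s(43) = 9; s(44) = 6; s(45) = 15; s(46) = 21; s(47) = 8; s(48) = 1; s(49) = 9.
The sequence repeats with period 48.
So s(3368) = s(0 + ((3368-0) mod 48)) = s(8) = 6.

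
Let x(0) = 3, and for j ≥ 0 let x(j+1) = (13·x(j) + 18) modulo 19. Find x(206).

We have x(0) = 3, x(1) = 0, x(2) = 18, x(3) = 5, x(4) = 7, x(5) = 14, x(6) = 10, x(7) = 15, x(8) = 4, x(9) = 13, x(10) = 16, x(11) = 17, x(12) = 11, x(13) = 9, x(14) = 2, x(15) = 6, x(16) = 1, x(17) = 12, x(18) = 3.
Since x(18) = x(0) = 3, the sequence is periodic with period 18.
So x(206) = x(0 + ((206-0) mod 18)) = x(8) = 4.

4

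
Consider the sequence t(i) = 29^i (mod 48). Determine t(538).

25

Listing terms: t(1) = 29,  t(2) = 25,  t(3) = 5,  t(4) = 1,  t(5) = 29.
Since t(5) = t(1) = 29, the sequence is periodic with period 4.
(538 - 1) mod 4 = 1, so t(538) = t(2) = 25.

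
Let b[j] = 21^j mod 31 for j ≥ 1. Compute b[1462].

20

Listing terms: b[1] = 21,  b[2] = 7,  b[3] = 23,  b[4] = 18,  b[5] = 6,  b[6] = 2,  b[7] = 11,  b[8] = 14,  b[9] = 15,  b[10] = 5,  b[11] = 12,  b[12] = 4,  b[13] = 22,  b[14] = 28,  b[15] = 30,  b[16] = 10,  b[17] = 24,  b[18] = 8,  b[19] = 13,  b[20] = 25,  b[21] = 29,  b[22] = 20,  b[23] = 17,  b[24] = 16,  b[25] = 26,  b[26] = 19,  b[27] = 27,  b[28] = 9,  b[29] = 3,  b[30] = 1,  b[31] = 21.
Since b[31] = b[1] = 21, the sequence is periodic with period 30.
(1462 - 1) mod 30 = 21, so b[1462] = b[22] = 20.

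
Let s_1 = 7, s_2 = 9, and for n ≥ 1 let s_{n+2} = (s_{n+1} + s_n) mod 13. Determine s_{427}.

3

We have s_1 = 7, s_2 = 9, s_3 = 3, s_4 = 12, s_5 = 2, s_6 = 1, s_7 = 3, s_8 = 4, s_9 = 7, s_{10} = 11, s_{11} = 5, s_{12} = 3, s_{13} = 8, s_{14} = 11, s_{15} = 6, s_{16} = 4, s_{17} = 10, s_{18} = 1, s_{19} = 11, s_{20} = 12, s_{21} = 10, s_{22} = 9, s_{23} = 6, s_{24} = 2, s_{25} = 8, s_{26} = 10, s_{27} = 5, s_{28} = 2, s_{29} = 7, s_{30} = 9.
The sequence repeats with period 28.
(427 - 1) mod 28 = 6, so s_{427} = s_7 = 3.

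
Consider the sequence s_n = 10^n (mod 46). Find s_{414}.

s_0 = 1, s_1 = 10, s_2 = 8, s_3 = 34, s_4 = 18, s_5 = 42, s_6 = 6, s_7 = 14, s_8 = 2, s_9 = 20, s_{10} = 16, s_{11} = 22, s_{12} = 36, s_{13} = 38, s_{14} = 12, s_{15} = 28, s_{16} = 4, s_{17} = 40, s_{18} = 32, s_{19} = 44, s_{20} = 26, s_{21} = 30, s_{22} = 24, s_{23} = 10.
Since s_{23} = s_1 = 10, the sequence is eventually periodic: after a pre-period of length 1 it cycles with period 22.
For n ≥ 1, s_n depends only on (n - 1) mod 22. (414 - 1) mod 22 = 17, so s_{414} = s_{18} = 32.

32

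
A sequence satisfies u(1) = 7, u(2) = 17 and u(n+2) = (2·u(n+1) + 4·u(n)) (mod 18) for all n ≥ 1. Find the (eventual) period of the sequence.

Listing terms: u(1) = 7, u(2) = 17, u(3) = 8, u(4) = 12, u(5) = 2, u(6) = 16, u(7) = 4, u(8) = 0, u(9) = 16, u(10) = 14, u(11) = 2, u(12) = 6, u(13) = 2, u(14) = 10, u(15) = 10, u(16) = 6, u(17) = 16, u(18) = 2, u(19) = 14, u(20) = 0, u(21) = 2, u(22) = 4, u(23) = 16, u(24) = 12, u(25) = 16, u(26) = 8, u(27) = 8, u(28) = 12.
Since (u(27), u(28)) = (u(3), u(4)) = (8, 12) (two consecutive terms determine the rest), the sequence is eventually periodic: after a pre-period of length 2 it cycles with period 24.

24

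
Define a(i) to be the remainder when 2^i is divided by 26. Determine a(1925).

We have a(1) = 2,  a(2) = 4,  a(3) = 8,  a(4) = 16,  a(5) = 6,  a(6) = 12,  a(7) = 24,  a(8) = 22,  a(9) = 18,  a(10) = 10,  a(11) = 20,  a(12) = 14,  a(13) = 2.
The sequence repeats with period 12.
(1925 - 1) mod 12 = 4, so a(1925) = a(5) = 6.

6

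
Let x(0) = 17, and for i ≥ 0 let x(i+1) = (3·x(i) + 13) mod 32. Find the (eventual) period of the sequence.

16

Listing terms: x(0) = 17,  x(1) = 0,  x(2) = 13,  x(3) = 20,  x(4) = 9,  x(5) = 8,  x(6) = 5,  x(7) = 28,  x(8) = 1,  x(9) = 16,  x(10) = 29,  x(11) = 4,  x(12) = 25,  x(13) = 24,  x(14) = 21,  x(15) = 12,  x(16) = 17.
Since x(16) = x(0) = 17, the sequence is periodic with period 16.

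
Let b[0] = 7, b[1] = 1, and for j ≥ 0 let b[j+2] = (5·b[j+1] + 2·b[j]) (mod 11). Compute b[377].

Listing terms: b[0] = 7, b[1] = 1, b[2] = 8, b[3] = 9, b[4] = 6, b[5] = 4, b[6] = 10, b[7] = 3, b[8] = 2, b[9] = 5, b[10] = 7, b[11] = 1.
Since (b[10], b[11]) = (b[0], b[1]) = (7, 1) (two consecutive terms determine the rest), the sequence is periodic with period 10.
So b[377] = b[0 + ((377-0) mod 10)] = b[7] = 3.

3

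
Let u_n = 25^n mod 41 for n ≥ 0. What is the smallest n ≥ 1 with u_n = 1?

10

Computing terms: u_0 = 1,  u_1 = 25,  u_2 = 10,  u_3 = 4,  u_4 = 18,  u_5 = 40,  u_6 = 16,  u_7 = 31,  u_8 = 37,  u_9 = 23,  u_{10} = 1.
Since u_{10} = u_0 = 1, the sequence is periodic with period 10.
The value 1 next appears (with n ≥ 1) at u_{10}.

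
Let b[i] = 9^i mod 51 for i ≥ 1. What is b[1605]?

42

Computing terms: b[1] = 9,  b[2] = 30,  b[3] = 15,  b[4] = 33,  b[5] = 42,  b[6] = 21,  b[7] = 36,  b[8] = 18,  b[9] = 9.
Since b[9] = b[1] = 9, the sequence is periodic with period 8.
(1605 - 1) mod 8 = 4, so b[1605] = b[5] = 42.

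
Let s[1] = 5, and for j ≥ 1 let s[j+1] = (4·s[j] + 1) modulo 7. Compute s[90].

Listing terms: s[1] = 5; s[2] = 0; s[3] = 1; s[4] = 5.
Since s[4] = s[1] = 5, the sequence is periodic with period 3.
So s[90] = s[1 + ((90-1) mod 3)] = s[3] = 1.

1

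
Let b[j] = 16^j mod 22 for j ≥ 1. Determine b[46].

16

Listing terms: b[1] = 16; b[2] = 14; b[3] = 4; b[4] = 20; b[5] = 12; b[6] = 16.
Since b[6] = b[1] = 16, the sequence is periodic with period 5.
So b[46] = b[1 + ((46-1) mod 5)] = b[1] = 16.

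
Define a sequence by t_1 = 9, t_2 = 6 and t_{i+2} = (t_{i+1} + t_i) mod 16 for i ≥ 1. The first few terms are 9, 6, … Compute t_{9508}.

5

Computing terms: t_1 = 9, t_2 = 6, t_3 = 15, t_4 = 5, t_5 = 4, t_6 = 9, t_7 = 13, t_8 = 6, t_9 = 3, t_{10} = 9, t_{11} = 12, t_{12} = 5, t_{13} = 1, t_{14} = 6, t_{15} = 7, t_{16} = 13, t_{17} = 4, t_{18} = 1, t_{19} = 5, t_{20} = 6, t_{21} = 11, t_{22} = 1, t_{23} = 12, t_{24} = 13, t_{25} = 9, t_{26} = 6.
Since (t_{25}, t_{26}) = (t_1, t_2) = (9, 6) (two consecutive terms determine the rest), the sequence is periodic with period 24.
So t_{9508} = t_{1 + ((9508-1) mod 24)} = t_4 = 5.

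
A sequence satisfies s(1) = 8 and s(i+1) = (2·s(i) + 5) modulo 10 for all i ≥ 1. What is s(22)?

1

We have s(1) = 8,  s(2) = 1,  s(3) = 7,  s(4) = 9,  s(5) = 3,  s(6) = 1.
Since s(6) = s(2) = 1, the sequence is eventually periodic: after a pre-period of length 1 it cycles with period 4.
For i ≥ 2, s(i) depends only on (i - 2) mod 4. (22 - 2) mod 4 = 0, so s(22) = s(2) = 1.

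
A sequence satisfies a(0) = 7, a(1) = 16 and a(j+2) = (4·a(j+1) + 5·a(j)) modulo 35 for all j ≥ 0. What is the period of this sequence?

6

Listing terms: a(0) = 7,  a(1) = 16,  a(2) = 29,  a(3) = 21,  a(4) = 19,  a(5) = 6,  a(6) = 14,  a(7) = 16,  a(8) = 29.
Since (a(7), a(8)) = (a(1), a(2)) = (16, 29) (two consecutive terms determine the rest), the sequence is eventually periodic: after a pre-period of length 1 it cycles with period 6.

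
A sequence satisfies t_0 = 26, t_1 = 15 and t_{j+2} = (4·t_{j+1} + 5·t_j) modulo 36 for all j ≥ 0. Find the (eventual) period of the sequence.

18

We have t_0 = 26, t_1 = 15, t_2 = 10, t_3 = 7, t_4 = 6, t_5 = 23, t_6 = 14, t_7 = 27, t_8 = 34, t_9 = 19, t_{10} = 30, t_{11} = 35, t_{12} = 2, t_{13} = 3, t_{14} = 22, t_{15} = 31, t_{16} = 18, t_{17} = 11, t_{18} = 26, t_{19} = 15.
Since (t_{18}, t_{19}) = (t_0, t_1) = (26, 15) (two consecutive terms determine the rest), the sequence is periodic with period 18.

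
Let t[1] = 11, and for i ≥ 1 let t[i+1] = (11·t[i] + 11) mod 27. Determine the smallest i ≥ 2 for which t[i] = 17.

t[1] = 11; t[2] = 24; t[3] = 5; t[4] = 12; t[5] = 8; t[6] = 18; t[7] = 20; t[8] = 15; t[9] = 14; t[10] = 3; t[11] = 17; t[12] = 9; t[13] = 2; t[14] = 6; t[15] = 23; t[16] = 21; t[17] = 26; t[18] = 0; t[19] = 11.
The sequence repeats with period 18.
The value 17 first appears (with i ≥ 2) at t[11].

11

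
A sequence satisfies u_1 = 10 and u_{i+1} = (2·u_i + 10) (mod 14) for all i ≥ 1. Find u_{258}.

We have u_1 = 10, u_2 = 2, u_3 = 0, u_4 = 10.
The sequence repeats with period 3.
(258 - 1) mod 3 = 2, so u_{258} = u_3 = 0.

0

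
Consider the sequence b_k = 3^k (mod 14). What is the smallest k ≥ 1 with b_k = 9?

Computing terms: b_0 = 1,  b_1 = 3,  b_2 = 9,  b_3 = 13,  b_4 = 11,  b_5 = 5,  b_6 = 1.
The sequence repeats with period 6.
The value 9 first appears (with k ≥ 1) at b_2.

2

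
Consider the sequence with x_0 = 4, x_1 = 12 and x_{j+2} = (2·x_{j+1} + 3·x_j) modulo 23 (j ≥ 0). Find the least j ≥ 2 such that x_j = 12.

x_0 = 4, x_1 = 12, x_2 = 13, x_3 = 16, x_4 = 2, x_5 = 6, x_6 = 18, x_7 = 8, x_8 = 1, x_9 = 3, x_{10} = 9, x_{11} = 4, x_{12} = 12.
Since (x_{11}, x_{12}) = (x_0, x_1) = (4, 12) (two consecutive terms determine the rest), the sequence is periodic with period 11.
The value 12 next appears (with j ≥ 2) at x_{12}.

12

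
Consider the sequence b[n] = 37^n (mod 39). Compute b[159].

b[0] = 1,  b[1] = 37,  b[2] = 4,  b[3] = 31,  b[4] = 16,  b[5] = 7,  b[6] = 25,  b[7] = 28,  b[8] = 22,  b[9] = 34,  b[10] = 10,  b[11] = 19,  b[12] = 1.
Since b[12] = b[0] = 1, the sequence is periodic with period 12.
(159 - 0) mod 12 = 3, so b[159] = b[3] = 31.

31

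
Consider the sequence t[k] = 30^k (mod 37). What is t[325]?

t[1] = 30, t[2] = 12, t[3] = 27, t[4] = 33, t[5] = 28, t[6] = 26, t[7] = 3, t[8] = 16, t[9] = 36, t[10] = 7, t[11] = 25, t[12] = 10, t[13] = 4, t[14] = 9, t[15] = 11, t[16] = 34, t[17] = 21, t[18] = 1, t[19] = 30.
Since t[19] = t[1] = 30, the sequence is periodic with period 18.
So t[325] = t[1 + ((325-1) mod 18)] = t[1] = 30.

30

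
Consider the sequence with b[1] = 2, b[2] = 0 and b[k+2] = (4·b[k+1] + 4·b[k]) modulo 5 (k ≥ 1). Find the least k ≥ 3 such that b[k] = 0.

5

Computing terms: b[1] = 2,  b[2] = 0,  b[3] = 3,  b[4] = 2,  b[5] = 0.
Since (b[4], b[5]) = (b[1], b[2]) = (2, 0) (two consecutive terms determine the rest), the sequence is periodic with period 3.
The value 0 next appears (with k ≥ 3) at b[5].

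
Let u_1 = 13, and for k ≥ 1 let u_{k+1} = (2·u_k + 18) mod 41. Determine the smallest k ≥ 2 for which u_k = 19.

15

We have u_1 = 13,  u_2 = 3,  u_3 = 24,  u_4 = 25,  u_5 = 27,  u_6 = 31,  u_7 = 39,  u_8 = 14,  u_9 = 5,  u_{10} = 28,  u_{11} = 33,  u_{12} = 2,  u_{13} = 22,  u_{14} = 21,  u_{15} = 19,  u_{16} = 15,  u_{17} = 7,  u_{18} = 32,  u_{19} = 0,  u_{20} = 18,  u_{21} = 13.
Since u_{21} = u_1 = 13, the sequence is periodic with period 20.
The value 19 first appears (with k ≥ 2) at u_{15}.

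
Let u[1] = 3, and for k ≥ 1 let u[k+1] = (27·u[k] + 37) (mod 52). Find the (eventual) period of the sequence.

26

Listing terms: u[1] = 3,  u[2] = 14,  u[3] = 51,  u[4] = 10,  u[5] = 47,  u[6] = 6,  u[7] = 43,  u[8] = 2,  u[9] = 39,  u[10] = 50,  u[11] = 35,  u[12] = 46,  u[13] = 31,  u[14] = 42,  u[15] = 27,  u[16] = 38,  u[17] = 23,  u[18] = 34,  u[19] = 19,  u[20] = 30,  u[21] = 15,  u[22] = 26,  u[23] = 11,  u[24] = 22,  u[25] = 7,  u[26] = 18,  u[27] = 3.
The sequence repeats with period 26.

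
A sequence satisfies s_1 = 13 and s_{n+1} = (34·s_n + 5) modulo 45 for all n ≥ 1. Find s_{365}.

3

s_1 = 13,  s_2 = 42,  s_3 = 38,  s_4 = 37,  s_5 = 3,  s_6 = 17,  s_7 = 43,  s_8 = 27,  s_9 = 23,  s_{10} = 22,  s_{11} = 33,  s_{12} = 2,  s_{13} = 28,  s_{14} = 12,  s_{15} = 8,  s_{16} = 7,  s_{17} = 18,  s_{18} = 32,  s_{19} = 13.
The sequence repeats with period 18.
So s_{365} = s_{1 + ((365-1) mod 18)} = s_5 = 3.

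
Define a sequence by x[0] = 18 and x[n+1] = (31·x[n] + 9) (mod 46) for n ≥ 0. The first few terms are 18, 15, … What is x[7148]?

8

We have x[0] = 18, x[1] = 15, x[2] = 14, x[3] = 29, x[4] = 34, x[5] = 5, x[6] = 26, x[7] = 33, x[8] = 20, x[9] = 31, x[10] = 4, x[11] = 41, x[12] = 38, x[13] = 37, x[14] = 6, x[15] = 11, x[16] = 28, x[17] = 3, x[18] = 10, x[19] = 43, x[20] = 8, x[21] = 27, x[22] = 18.
The sequence repeats with period 22.
(7148 - 0) mod 22 = 20, so x[7148] = x[20] = 8.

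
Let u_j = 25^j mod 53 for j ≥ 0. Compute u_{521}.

25

Computing terms: u_0 = 1,  u_1 = 25,  u_2 = 42,  u_3 = 43,  u_4 = 15,  u_5 = 4,  u_6 = 47,  u_7 = 9,  u_8 = 13,  u_9 = 7,  u_{10} = 16,  u_{11} = 29,  u_{12} = 36,  u_{13} = 52,  u_{14} = 28,  u_{15} = 11,  u_{16} = 10,  u_{17} = 38,  u_{18} = 49,  u_{19} = 6,  u_{20} = 44,  u_{21} = 40,  u_{22} = 46,  u_{23} = 37,  u_{24} = 24,  u_{25} = 17,  u_{26} = 1.
The sequence repeats with period 26.
So u_{521} = u_{0 + ((521-0) mod 26)} = u_1 = 25.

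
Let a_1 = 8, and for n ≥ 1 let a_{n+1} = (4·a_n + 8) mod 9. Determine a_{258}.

We have a_1 = 8, a_2 = 4, a_3 = 6, a_4 = 5, a_5 = 1, a_6 = 3, a_7 = 2, a_8 = 7, a_9 = 0, a_{10} = 8.
The sequence repeats with period 9.
(258 - 1) mod 9 = 5, so a_{258} = a_6 = 3.

3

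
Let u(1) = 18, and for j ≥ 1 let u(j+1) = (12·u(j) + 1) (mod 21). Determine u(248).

7

Listing terms: u(1) = 18,  u(2) = 7,  u(3) = 1,  u(4) = 13,  u(5) = 10,  u(6) = 16,  u(7) = 4,  u(8) = 7.
Since u(8) = u(2) = 7, the sequence is eventually periodic: after a pre-period of length 1 it cycles with period 6.
For j ≥ 2, u(j) depends only on (j - 2) mod 6. (248 - 2) mod 6 = 0, so u(248) = u(2) = 7.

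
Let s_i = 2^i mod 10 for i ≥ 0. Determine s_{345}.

Computing terms: s_0 = 1; s_1 = 2; s_2 = 4; s_3 = 8; s_4 = 6; s_5 = 2.
Since s_5 = s_1 = 2, the sequence is eventually periodic: after a pre-period of length 1 it cycles with period 4.
For i ≥ 1, s_i depends only on (i - 1) mod 4. (345 - 1) mod 4 = 0, so s_{345} = s_1 = 2.

2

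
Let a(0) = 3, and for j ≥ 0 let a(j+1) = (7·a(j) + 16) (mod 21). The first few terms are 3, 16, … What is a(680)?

We have a(0) = 3; a(1) = 16; a(2) = 2; a(3) = 9; a(4) = 16.
Since a(4) = a(1) = 16, the sequence is eventually periodic: after a pre-period of length 1 it cycles with period 3.
For j ≥ 1, a(j) depends only on (j - 1) mod 3. (680 - 1) mod 3 = 1, so a(680) = a(2) = 2.

2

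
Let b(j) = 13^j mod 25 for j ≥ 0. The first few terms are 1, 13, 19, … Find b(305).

18

Listing terms: b(0) = 1,  b(1) = 13,  b(2) = 19,  b(3) = 22,  b(4) = 11,  b(5) = 18,  b(6) = 9,  b(7) = 17,  b(8) = 21,  b(9) = 23,  b(10) = 24,  b(11) = 12,  b(12) = 6,  b(13) = 3,  b(14) = 14,  b(15) = 7,  b(16) = 16,  b(17) = 8,  b(18) = 4,  b(19) = 2,  b(20) = 1.
The sequence repeats with period 20.
(305 - 0) mod 20 = 5, so b(305) = b(5) = 18.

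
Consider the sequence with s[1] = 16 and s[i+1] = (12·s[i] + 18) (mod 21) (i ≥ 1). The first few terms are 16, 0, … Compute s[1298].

0

We have s[1] = 16,  s[2] = 0,  s[3] = 18,  s[4] = 3,  s[5] = 12,  s[6] = 15,  s[7] = 9,  s[8] = 0.
Since s[8] = s[2] = 0, the sequence is eventually periodic: after a pre-period of length 1 it cycles with period 6.
For i ≥ 2, s[i] depends only on (i - 2) mod 6. (1298 - 2) mod 6 = 0, so s[1298] = s[2] = 0.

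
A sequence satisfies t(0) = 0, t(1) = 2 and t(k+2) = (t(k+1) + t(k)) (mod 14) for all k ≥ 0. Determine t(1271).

12

t(0) = 0; t(1) = 2; t(2) = 2; t(3) = 4; t(4) = 6; t(5) = 10; t(6) = 2; t(7) = 12; t(8) = 0; t(9) = 12; t(10) = 12; t(11) = 10; t(12) = 8; t(13) = 4; t(14) = 12; t(15) = 2; t(16) = 0; t(17) = 2.
Since (t(16), t(17)) = (t(0), t(1)) = (0, 2) (two consecutive terms determine the rest), the sequence is periodic with period 16.
(1271 - 0) mod 16 = 7, so t(1271) = t(7) = 12.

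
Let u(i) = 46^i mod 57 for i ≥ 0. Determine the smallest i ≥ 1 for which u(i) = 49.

We have u(0) = 1, u(1) = 46, u(2) = 7, u(3) = 37, u(4) = 49, u(5) = 31, u(6) = 1.
Since u(6) = u(0) = 1, the sequence is periodic with period 6.
The value 49 first appears (with i ≥ 1) at u(4).

4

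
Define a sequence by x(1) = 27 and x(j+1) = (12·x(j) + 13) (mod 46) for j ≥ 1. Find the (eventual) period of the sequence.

11

Computing terms: x(1) = 27,  x(2) = 15,  x(3) = 9,  x(4) = 29,  x(5) = 39,  x(6) = 21,  x(7) = 35,  x(8) = 19,  x(9) = 11,  x(10) = 7,  x(11) = 5,  x(12) = 27.
The sequence repeats with period 11.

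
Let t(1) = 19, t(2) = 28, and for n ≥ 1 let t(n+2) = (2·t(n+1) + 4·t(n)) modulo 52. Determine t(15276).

Computing terms: t(1) = 19; t(2) = 28; t(3) = 28; t(4) = 12; t(5) = 32; t(6) = 8; t(7) = 40; t(8) = 8; t(9) = 20; t(10) = 20; t(11) = 16; t(12) = 8; t(13) = 28; t(14) = 36; t(15) = 28; t(16) = 44; t(17) = 44; t(18) = 4; t(19) = 28; t(20) = 20; t(21) = 48; t(22) = 20; t(23) = 24; t(24) = 24; t(25) = 40; t(26) = 20; t(27) = 44; t(28) = 12; t(29) = 44; t(30) = 32; t(31) = 32; t(32) = 36; t(33) = 44; t(34) = 24; t(35) = 16; t(36) = 24; t(37) = 8; t(38) = 8; t(39) = 48; t(40) = 24; t(41) = 32; t(42) = 4; t(43) = 32; t(44) = 28; t(45) = 28.
Since (t(44), t(45)) = (t(2), t(3)) = (28, 28) (two consecutive terms determine the rest), the sequence is eventually periodic: after a pre-period of length 1 it cycles with period 42.
For n ≥ 2, t(n) depends only on (n - 2) mod 42. (15276 - 2) mod 42 = 28, so t(15276) = t(30) = 32.

32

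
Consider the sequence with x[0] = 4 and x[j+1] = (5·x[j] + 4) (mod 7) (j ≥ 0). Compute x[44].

5

Computing terms: x[0] = 4, x[1] = 3, x[2] = 5, x[3] = 1, x[4] = 2, x[5] = 0, x[6] = 4.
Since x[6] = x[0] = 4, the sequence is periodic with period 6.
(44 - 0) mod 6 = 2, so x[44] = x[2] = 5.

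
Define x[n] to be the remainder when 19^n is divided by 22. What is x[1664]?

15

Computing terms: x[0] = 1,  x[1] = 19,  x[2] = 9,  x[3] = 17,  x[4] = 15,  x[5] = 21,  x[6] = 3,  x[7] = 13,  x[8] = 5,  x[9] = 7,  x[10] = 1.
The sequence repeats with period 10.
So x[1664] = x[0 + ((1664-0) mod 10)] = x[4] = 15.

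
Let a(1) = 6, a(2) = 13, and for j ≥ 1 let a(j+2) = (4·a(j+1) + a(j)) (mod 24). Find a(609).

Listing terms: a(1) = 6; a(2) = 13; a(3) = 10; a(4) = 5; a(5) = 6; a(6) = 5; a(7) = 2; a(8) = 13; a(9) = 6; a(10) = 13.
The sequence repeats with period 8.
So a(609) = a(1 + ((609-1) mod 8)) = a(1) = 6.

6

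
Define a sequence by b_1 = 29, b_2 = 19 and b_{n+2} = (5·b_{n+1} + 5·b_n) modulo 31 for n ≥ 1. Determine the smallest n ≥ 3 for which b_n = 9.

Listing terms: b_1 = 29; b_2 = 19; b_3 = 23; b_4 = 24; b_5 = 18; b_6 = 24; b_7 = 24; b_8 = 23; b_9 = 18; b_{10} = 19; b_{11} = 30; b_{12} = 28; b_{13} = 11; b_{14} = 9; b_{15} = 7; b_{16} = 18; b_{17} = 1; b_{18} = 2; b_{19} = 15; b_{20} = 23; b_{21} = 4; b_{22} = 11; b_{23} = 13; b_{24} = 27; b_{25} = 14; b_{26} = 19; b_{27} = 10; b_{28} = 21; b_{29} = 0; b_{30} = 12; b_{31} = 29; b_{32} = 19.
The sequence repeats with period 30.
The value 9 first appears (with n ≥ 3) at b_{14}.

14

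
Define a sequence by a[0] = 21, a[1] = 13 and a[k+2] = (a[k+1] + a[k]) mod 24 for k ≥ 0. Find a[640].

We have a[0] = 21, a[1] = 13, a[2] = 10, a[3] = 23, a[4] = 9, a[5] = 8, a[6] = 17, a[7] = 1, a[8] = 18, a[9] = 19, a[10] = 13, a[11] = 8, a[12] = 21, a[13] = 5, a[14] = 2, a[15] = 7, a[16] = 9, a[17] = 16, a[18] = 1, a[19] = 17, a[20] = 18, a[21] = 11, a[22] = 5, a[23] = 16, a[24] = 21, a[25] = 13.
Since (a[24], a[25]) = (a[0], a[1]) = (21, 13) (two consecutive terms determine the rest), the sequence is periodic with period 24.
So a[640] = a[0 + ((640-0) mod 24)] = a[16] = 9.

9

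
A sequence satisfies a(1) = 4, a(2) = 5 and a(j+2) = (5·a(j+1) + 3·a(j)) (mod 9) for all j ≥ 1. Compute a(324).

8

Listing terms: a(1) = 4, a(2) = 5, a(3) = 1, a(4) = 2, a(5) = 4, a(6) = 8, a(7) = 7, a(8) = 5, a(9) = 1.
Since (a(8), a(9)) = (a(2), a(3)) = (5, 1) (two consecutive terms determine the rest), the sequence is eventually periodic: after a pre-period of length 1 it cycles with period 6.
For j ≥ 2, a(j) depends only on (j - 2) mod 6. (324 - 2) mod 6 = 4, so a(324) = a(6) = 8.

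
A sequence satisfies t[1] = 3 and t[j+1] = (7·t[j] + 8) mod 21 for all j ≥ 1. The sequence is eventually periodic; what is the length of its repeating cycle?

3

Listing terms: t[1] = 3, t[2] = 8, t[3] = 1, t[4] = 15, t[5] = 8.
Since t[5] = t[2] = 8, the sequence is eventually periodic: after a pre-period of length 1 it cycles with period 3.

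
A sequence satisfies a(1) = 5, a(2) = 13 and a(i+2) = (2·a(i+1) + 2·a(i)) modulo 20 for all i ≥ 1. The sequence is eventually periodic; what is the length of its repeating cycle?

24

Listing terms: a(1) = 5,  a(2) = 13,  a(3) = 16,  a(4) = 18,  a(5) = 8,  a(6) = 12,  a(7) = 0,  a(8) = 4,  a(9) = 8,  a(10) = 4,  a(11) = 4,  a(12) = 16,  a(13) = 0,  a(14) = 12,  a(15) = 4,  a(16) = 12,  a(17) = 12,  a(18) = 8,  a(19) = 0,  a(20) = 16,  a(21) = 12,  a(22) = 16,  a(23) = 16,  a(24) = 4,  a(25) = 0,  a(26) = 8,  a(27) = 16,  a(28) = 8,  a(29) = 8,  a(30) = 12.
Since (a(29), a(30)) = (a(5), a(6)) = (8, 12) (two consecutive terms determine the rest), the sequence is eventually periodic: after a pre-period of length 4 it cycles with period 24.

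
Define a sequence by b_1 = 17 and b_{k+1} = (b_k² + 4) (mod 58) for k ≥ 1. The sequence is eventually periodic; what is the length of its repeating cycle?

11

Computing terms: b_1 = 17; b_2 = 3; b_3 = 13; b_4 = 57; b_5 = 5; b_6 = 29; b_7 = 33; b_8 = 49; b_9 = 27; b_{10} = 37; b_{11} = 39; b_{12} = 17.
Since b_{12} = b_1 = 17, the sequence is periodic with period 11.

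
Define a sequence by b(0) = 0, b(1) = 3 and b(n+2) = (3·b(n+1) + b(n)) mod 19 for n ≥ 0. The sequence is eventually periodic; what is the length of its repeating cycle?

Computing terms: b(0) = 0,  b(1) = 3,  b(2) = 9,  b(3) = 11,  b(4) = 4,  b(5) = 4,  b(6) = 16,  b(7) = 14,  b(8) = 1,  b(9) = 17,  b(10) = 14,  b(11) = 2,  b(12) = 1,  b(13) = 5,  b(14) = 16,  b(15) = 15,  b(16) = 4,  b(17) = 8,  b(18) = 9,  b(19) = 16,  b(20) = 0,  b(21) = 16,  b(22) = 10,  b(23) = 8,  b(24) = 15,  b(25) = 15,  b(26) = 3,  b(27) = 5,  b(28) = 18,  b(29) = 2,  b(30) = 5,  b(31) = 17,  b(32) = 18,  b(33) = 14,  b(34) = 3,  b(35) = 4,  b(36) = 15,  b(37) = 11,  b(38) = 10,  b(39) = 3,  b(40) = 0,  b(41) = 3.
The sequence repeats with period 40.

40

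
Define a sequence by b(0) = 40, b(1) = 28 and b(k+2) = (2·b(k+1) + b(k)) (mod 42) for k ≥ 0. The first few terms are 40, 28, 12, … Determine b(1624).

4

b(0) = 40, b(1) = 28, b(2) = 12, b(3) = 10, b(4) = 32, b(5) = 32, b(6) = 12, b(7) = 14, b(8) = 40, b(9) = 10, b(10) = 18, b(11) = 4, b(12) = 26, b(13) = 14, b(14) = 12, b(15) = 38, b(16) = 4, b(17) = 4, b(18) = 12, b(19) = 28, b(20) = 26, b(21) = 38, b(22) = 18, b(23) = 32, b(24) = 40, b(25) = 28.
The sequence repeats with period 24.
So b(1624) = b(0 + ((1624-0) mod 24)) = b(16) = 4.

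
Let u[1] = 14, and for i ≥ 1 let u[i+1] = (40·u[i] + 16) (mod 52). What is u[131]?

40

Listing terms: u[1] = 14; u[2] = 4; u[3] = 20; u[4] = 36; u[5] = 0; u[6] = 16; u[7] = 32; u[8] = 48; u[9] = 12; u[10] = 28; u[11] = 44; u[12] = 8; u[13] = 24; u[14] = 40; u[15] = 4.
Since u[15] = u[2] = 4, the sequence is eventually periodic: after a pre-period of length 1 it cycles with period 13.
For i ≥ 2, u[i] depends only on (i - 2) mod 13. (131 - 2) mod 13 = 12, so u[131] = u[14] = 40.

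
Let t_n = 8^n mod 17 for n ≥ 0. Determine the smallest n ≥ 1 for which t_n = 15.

Listing terms: t_0 = 1, t_1 = 8, t_2 = 13, t_3 = 2, t_4 = 16, t_5 = 9, t_6 = 4, t_7 = 15, t_8 = 1.
The sequence repeats with period 8.
The value 15 first appears (with n ≥ 1) at t_7.

7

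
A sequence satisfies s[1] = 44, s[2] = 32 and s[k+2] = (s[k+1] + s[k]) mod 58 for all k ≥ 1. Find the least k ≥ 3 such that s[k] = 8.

We have s[1] = 44; s[2] = 32; s[3] = 18; s[4] = 50; s[5] = 10; s[6] = 2; s[7] = 12; s[8] = 14; s[9] = 26; s[10] = 40; s[11] = 8; s[12] = 48; s[13] = 56; s[14] = 46; s[15] = 44; s[16] = 32.
Since (s[15], s[16]) = (s[1], s[2]) = (44, 32) (two consecutive terms determine the rest), the sequence is periodic with period 14.
The value 8 first appears (with k ≥ 3) at s[11].

11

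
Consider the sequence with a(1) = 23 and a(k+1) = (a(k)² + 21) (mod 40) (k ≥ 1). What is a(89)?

25

a(1) = 23,  a(2) = 30,  a(3) = 1,  a(4) = 22,  a(5) = 25,  a(6) = 6,  a(7) = 17,  a(8) = 30.
Since a(8) = a(2) = 30, the sequence is eventually periodic: after a pre-period of length 1 it cycles with period 6.
For k ≥ 2, a(k) depends only on (k - 2) mod 6. (89 - 2) mod 6 = 3, so a(89) = a(5) = 25.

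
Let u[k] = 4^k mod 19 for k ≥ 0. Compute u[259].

u[0] = 1, u[1] = 4, u[2] = 16, u[3] = 7, u[4] = 9, u[5] = 17, u[6] = 11, u[7] = 6, u[8] = 5, u[9] = 1.
Since u[9] = u[0] = 1, the sequence is periodic with period 9.
(259 - 0) mod 9 = 7, so u[259] = u[7] = 6.

6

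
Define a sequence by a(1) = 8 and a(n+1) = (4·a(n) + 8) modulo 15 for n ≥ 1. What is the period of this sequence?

6

Listing terms: a(1) = 8; a(2) = 10; a(3) = 3; a(4) = 5; a(5) = 13; a(6) = 0; a(7) = 8.
Since a(7) = a(1) = 8, the sequence is periodic with period 6.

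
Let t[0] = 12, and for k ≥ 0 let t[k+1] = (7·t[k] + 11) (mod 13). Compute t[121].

4

We have t[0] = 12, t[1] = 4, t[2] = 0, t[3] = 11, t[4] = 10, t[5] = 3, t[6] = 6, t[7] = 1, t[8] = 5, t[9] = 7, t[10] = 8, t[11] = 2, t[12] = 12.
Since t[12] = t[0] = 12, the sequence is periodic with period 12.
(121 - 0) mod 12 = 1, so t[121] = t[1] = 4.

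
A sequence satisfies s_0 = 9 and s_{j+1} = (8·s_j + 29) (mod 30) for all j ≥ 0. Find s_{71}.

Computing terms: s_0 = 9,  s_1 = 11,  s_2 = 27,  s_3 = 5,  s_4 = 9.
The sequence repeats with period 4.
(71 - 0) mod 4 = 3, so s_{71} = s_3 = 5.

5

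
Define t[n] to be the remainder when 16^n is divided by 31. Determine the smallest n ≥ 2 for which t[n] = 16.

Listing terms: t[1] = 16, t[2] = 8, t[3] = 4, t[4] = 2, t[5] = 1, t[6] = 16.
The sequence repeats with period 5.
The value 16 next appears (with n ≥ 2) at t[6].

6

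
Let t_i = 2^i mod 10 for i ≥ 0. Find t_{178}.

We have t_0 = 1; t_1 = 2; t_2 = 4; t_3 = 8; t_4 = 6; t_5 = 2.
Since t_5 = t_1 = 2, the sequence is eventually periodic: after a pre-period of length 1 it cycles with period 4.
For i ≥ 1, t_i depends only on (i - 1) mod 4. (178 - 1) mod 4 = 1, so t_{178} = t_2 = 4.

4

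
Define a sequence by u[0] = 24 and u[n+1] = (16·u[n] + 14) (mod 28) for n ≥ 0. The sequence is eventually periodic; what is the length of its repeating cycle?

3

Computing terms: u[0] = 24, u[1] = 6, u[2] = 26, u[3] = 10, u[4] = 6.
Since u[4] = u[1] = 6, the sequence is eventually periodic: after a pre-period of length 1 it cycles with period 3.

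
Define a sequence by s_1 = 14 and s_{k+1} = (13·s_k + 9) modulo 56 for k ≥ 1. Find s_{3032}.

Computing terms: s_1 = 14,  s_2 = 23,  s_3 = 28,  s_4 = 37,  s_5 = 42,  s_6 = 51,  s_7 = 0,  s_8 = 9,  s_9 = 14.
Since s_9 = s_1 = 14, the sequence is periodic with period 8.
(3032 - 1) mod 8 = 7, so s_{3032} = s_8 = 9.

9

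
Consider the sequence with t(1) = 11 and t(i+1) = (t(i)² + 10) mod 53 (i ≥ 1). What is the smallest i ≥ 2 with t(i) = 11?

4

Listing terms: t(1) = 11, t(2) = 25, t(3) = 52, t(4) = 11.
Since t(4) = t(1) = 11, the sequence is periodic with period 3.
The value 11 next appears (with i ≥ 2) at t(4).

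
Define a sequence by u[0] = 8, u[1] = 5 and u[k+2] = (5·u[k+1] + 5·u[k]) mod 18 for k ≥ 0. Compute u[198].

Listing terms: u[0] = 8,  u[1] = 5,  u[2] = 11,  u[3] = 8,  u[4] = 5.
The sequence repeats with period 3.
(198 - 0) mod 3 = 0, so u[198] = u[0] = 8.

8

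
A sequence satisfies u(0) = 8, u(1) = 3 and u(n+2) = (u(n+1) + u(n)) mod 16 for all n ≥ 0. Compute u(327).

Listing terms: u(0) = 8,  u(1) = 3,  u(2) = 11,  u(3) = 14,  u(4) = 9,  u(5) = 7,  u(6) = 0,  u(7) = 7,  u(8) = 7,  u(9) = 14,  u(10) = 5,  u(11) = 3,  u(12) = 8,  u(13) = 11,  u(14) = 3,  u(15) = 14,  u(16) = 1,  u(17) = 15,  u(18) = 0,  u(19) = 15,  u(20) = 15,  u(21) = 14,  u(22) = 13,  u(23) = 11,  u(24) = 8,  u(25) = 3.
The sequence repeats with period 24.
So u(327) = u(0 + ((327-0) mod 24)) = u(15) = 14.

14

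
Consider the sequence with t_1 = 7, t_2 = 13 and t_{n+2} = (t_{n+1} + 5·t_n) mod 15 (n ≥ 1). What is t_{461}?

t_1 = 7; t_2 = 13; t_3 = 3; t_4 = 8; t_5 = 8; t_6 = 3; t_7 = 13; t_8 = 13; t_9 = 3.
Since (t_8, t_9) = (t_2, t_3) = (13, 3) (two consecutive terms determine the rest), the sequence is eventually periodic: after a pre-period of length 1 it cycles with period 6.
For n ≥ 2, t_n depends only on (n - 2) mod 6. (461 - 2) mod 6 = 3, so t_{461} = t_5 = 8.

8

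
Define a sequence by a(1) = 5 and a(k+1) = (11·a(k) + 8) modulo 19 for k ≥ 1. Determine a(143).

Listing terms: a(1) = 5,  a(2) = 6,  a(3) = 17,  a(4) = 5.
The sequence repeats with period 3.
So a(143) = a(1 + ((143-1) mod 3)) = a(2) = 6.

6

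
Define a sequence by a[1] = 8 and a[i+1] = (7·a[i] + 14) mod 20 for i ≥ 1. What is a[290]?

10

We have a[1] = 8,  a[2] = 10,  a[3] = 4,  a[4] = 2,  a[5] = 8.
The sequence repeats with period 4.
So a[290] = a[1 + ((290-1) mod 4)] = a[2] = 10.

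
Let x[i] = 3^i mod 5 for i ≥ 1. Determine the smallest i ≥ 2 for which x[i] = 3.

5

x[1] = 3, x[2] = 4, x[3] = 2, x[4] = 1, x[5] = 3.
Since x[5] = x[1] = 3, the sequence is periodic with period 4.
The value 3 next appears (with i ≥ 2) at x[5].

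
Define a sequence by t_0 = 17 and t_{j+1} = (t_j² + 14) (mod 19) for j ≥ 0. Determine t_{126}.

Listing terms: t_0 = 17; t_1 = 18; t_2 = 15; t_3 = 11; t_4 = 2; t_5 = 18.
Since t_5 = t_1 = 18, the sequence is eventually periodic: after a pre-period of length 1 it cycles with period 4.
For j ≥ 1, t_j depends only on (j - 1) mod 4. (126 - 1) mod 4 = 1, so t_{126} = t_2 = 15.

15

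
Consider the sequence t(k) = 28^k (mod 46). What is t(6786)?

32

We have t(1) = 28; t(2) = 2; t(3) = 10; t(4) = 4; t(5) = 20; t(6) = 8; t(7) = 40; t(8) = 16; t(9) = 34; t(10) = 32; t(11) = 22; t(12) = 18; t(13) = 44; t(14) = 36; t(15) = 42; t(16) = 26; t(17) = 38; t(18) = 6; t(19) = 30; t(20) = 12; t(21) = 14; t(22) = 24; t(23) = 28.
Since t(23) = t(1) = 28, the sequence is periodic with period 22.
So t(6786) = t(1 + ((6786-1) mod 22)) = t(10) = 32.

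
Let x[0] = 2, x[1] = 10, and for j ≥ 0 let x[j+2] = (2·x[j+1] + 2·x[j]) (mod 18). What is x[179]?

We have x[0] = 2,  x[1] = 10,  x[2] = 6,  x[3] = 14,  x[4] = 4,  x[5] = 0,  x[6] = 8,  x[7] = 16,  x[8] = 12,  x[9] = 2,  x[10] = 10.
The sequence repeats with period 9.
(179 - 0) mod 9 = 8, so x[179] = x[8] = 12.

12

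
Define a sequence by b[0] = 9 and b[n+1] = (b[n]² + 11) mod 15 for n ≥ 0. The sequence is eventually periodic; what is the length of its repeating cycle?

b[0] = 9,  b[1] = 2,  b[2] = 0,  b[3] = 11,  b[4] = 12,  b[5] = 5,  b[6] = 6,  b[7] = 2.
Since b[7] = b[1] = 2, the sequence is eventually periodic: after a pre-period of length 1 it cycles with period 6.

6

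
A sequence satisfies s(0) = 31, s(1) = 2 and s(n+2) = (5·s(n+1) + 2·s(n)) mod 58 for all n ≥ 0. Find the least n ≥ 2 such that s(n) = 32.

We have s(0) = 31; s(1) = 2; s(2) = 14; s(3) = 16; s(4) = 50; s(5) = 50; s(6) = 2; s(7) = 52; s(8) = 32; s(9) = 32; s(10) = 50; s(11) = 24; s(12) = 46; s(13) = 46; s(14) = 32; s(15) = 20; s(16) = 48; s(17) = 48; s(18) = 46; s(19) = 36; s(20) = 40; s(21) = 40; s(22) = 48; s(23) = 30; s(24) = 14; s(25) = 14; s(26) = 40; s(27) = 54; s(28) = 2; s(29) = 2; s(30) = 14.
Since (s(29), s(30)) = (s(1), s(2)) = (2, 14) (two consecutive terms determine the rest), the sequence is eventually periodic: after a pre-period of length 1 it cycles with period 28.
The value 32 first appears (with n ≥ 2) at s(8).

8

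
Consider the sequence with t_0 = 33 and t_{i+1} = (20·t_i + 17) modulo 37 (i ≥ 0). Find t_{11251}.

Listing terms: t_0 = 33; t_1 = 11; t_2 = 15; t_3 = 21; t_4 = 30; t_5 = 25; t_6 = 36; t_7 = 34; t_8 = 31; t_9 = 8; t_{10} = 29; t_{11} = 5; t_{12} = 6; t_{13} = 26; t_{14} = 19; t_{15} = 27; t_{16} = 2; t_{17} = 20; t_{18} = 10; t_{19} = 32; t_{20} = 28; t_{21} = 22; t_{22} = 13; t_{23} = 18; t_{24} = 7; t_{25} = 9; t_{26} = 12; t_{27} = 35; t_{28} = 14; t_{29} = 1; t_{30} = 0; t_{31} = 17; t_{32} = 24; t_{33} = 16; t_{34} = 4; t_{35} = 23; t_{36} = 33.
The sequence repeats with period 36.
So t_{11251} = t_{0 + ((11251-0) mod 36)} = t_{19} = 32.

32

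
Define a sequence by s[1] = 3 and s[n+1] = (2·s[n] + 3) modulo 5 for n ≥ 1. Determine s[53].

3

Computing terms: s[1] = 3; s[2] = 4; s[3] = 1; s[4] = 0; s[5] = 3.
Since s[5] = s[1] = 3, the sequence is periodic with period 4.
(53 - 1) mod 4 = 0, so s[53] = s[1] = 3.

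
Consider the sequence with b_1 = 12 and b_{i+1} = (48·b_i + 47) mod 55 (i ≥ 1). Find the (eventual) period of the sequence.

b_1 = 12, b_2 = 18, b_3 = 31, b_4 = 50, b_5 = 27, b_6 = 23, b_7 = 51, b_8 = 20, b_9 = 17, b_{10} = 38, b_{11} = 1, b_{12} = 40, b_{13} = 42, b_{14} = 28, b_{15} = 16, b_{16} = 45, b_{17} = 7, b_{18} = 53, b_{19} = 6, b_{20} = 5, b_{21} = 12.
Since b_{21} = b_1 = 12, the sequence is periodic with period 20.

20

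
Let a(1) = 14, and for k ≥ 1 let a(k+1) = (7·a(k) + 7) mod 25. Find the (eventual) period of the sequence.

We have a(1) = 14,  a(2) = 5,  a(3) = 17,  a(4) = 1,  a(5) = 14.
Since a(5) = a(1) = 14, the sequence is periodic with period 4.

4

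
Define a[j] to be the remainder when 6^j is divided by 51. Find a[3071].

3

Listing terms: a[1] = 6, a[2] = 36, a[3] = 12, a[4] = 21, a[5] = 24, a[6] = 42, a[7] = 48, a[8] = 33, a[9] = 45, a[10] = 15, a[11] = 39, a[12] = 30, a[13] = 27, a[14] = 9, a[15] = 3, a[16] = 18, a[17] = 6.
Since a[17] = a[1] = 6, the sequence is periodic with period 16.
(3071 - 1) mod 16 = 14, so a[3071] = a[15] = 3.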